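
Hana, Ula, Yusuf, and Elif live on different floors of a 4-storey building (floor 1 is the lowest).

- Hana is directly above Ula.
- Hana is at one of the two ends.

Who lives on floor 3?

Ula

With clues 1–2, Elif, Hana, and Yusuf are ruled out for floor 3.
So floor 3 is Ula.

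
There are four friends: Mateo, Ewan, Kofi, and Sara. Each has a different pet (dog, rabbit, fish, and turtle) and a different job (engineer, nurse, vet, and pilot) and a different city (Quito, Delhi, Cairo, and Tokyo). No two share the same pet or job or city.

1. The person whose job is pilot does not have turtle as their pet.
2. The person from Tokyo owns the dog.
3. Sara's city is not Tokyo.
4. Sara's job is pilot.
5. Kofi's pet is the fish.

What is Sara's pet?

rabbit

With clues 1–3, dog is impossible for Sara's pet.
With clues 1–4, turtle is impossible for Sara's pet.
With clues 1–5, fish is impossible for Sara's pet.
That leaves rabbit.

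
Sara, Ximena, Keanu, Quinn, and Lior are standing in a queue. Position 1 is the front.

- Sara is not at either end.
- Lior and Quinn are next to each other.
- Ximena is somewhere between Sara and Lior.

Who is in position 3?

Ximena

With clues 1–3, Keanu, Lior, Quinn, and Sara are ruled out for position 3.
So position 3 is Ximena.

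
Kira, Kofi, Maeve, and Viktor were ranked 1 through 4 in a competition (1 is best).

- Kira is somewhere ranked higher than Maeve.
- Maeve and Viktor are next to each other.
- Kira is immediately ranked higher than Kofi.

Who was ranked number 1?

With clue 1, Maeve is ruled out for rank 1.
With clues 1–2, Viktor is ruled out for rank 1.
With clues 1–3, Kofi is ruled out for rank 1.
So rank 1 is Kira.

Kira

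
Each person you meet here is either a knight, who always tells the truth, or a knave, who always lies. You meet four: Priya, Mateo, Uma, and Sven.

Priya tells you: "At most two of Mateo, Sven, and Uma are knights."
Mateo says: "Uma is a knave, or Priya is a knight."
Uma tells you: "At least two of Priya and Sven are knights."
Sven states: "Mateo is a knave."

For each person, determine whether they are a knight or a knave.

Consider Priya. Suppose Priya is a knave.
Then no assignment of the remaining roles makes every statement match its speaker's type — contradiction.
So Priya is a knight.
With that fixed, Mateo's statement is true, so Mateo is a knight.
With that fixed, Sven's statement is false, so Sven is a knave.
With that fixed, Uma's statement is false, so Uma is a knave.

Priya: knight, Mateo: knight, Uma: knave, Sven: knave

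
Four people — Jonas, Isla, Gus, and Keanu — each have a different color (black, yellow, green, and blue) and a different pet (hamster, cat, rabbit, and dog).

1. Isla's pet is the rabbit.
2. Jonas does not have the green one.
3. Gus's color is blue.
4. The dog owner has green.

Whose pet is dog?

Clue 1 rules out Isla for the one with pet dog.
With clues 1–4, Gus and Jonas are impossible for the one with pet dog.
That leaves Keanu.

Keanu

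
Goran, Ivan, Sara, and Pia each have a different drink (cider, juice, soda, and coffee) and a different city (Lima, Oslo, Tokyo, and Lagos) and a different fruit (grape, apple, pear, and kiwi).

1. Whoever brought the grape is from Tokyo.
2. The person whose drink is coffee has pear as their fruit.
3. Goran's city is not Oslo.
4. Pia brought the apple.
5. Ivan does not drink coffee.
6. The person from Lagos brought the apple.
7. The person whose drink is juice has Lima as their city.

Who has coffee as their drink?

Sara

With clues 1–4, Pia is impossible for the one with drink coffee.
With clues 1–5, Ivan is impossible for the one with drink coffee.
With clues 1–7, Goran is impossible for the one with drink coffee.
That leaves Sara.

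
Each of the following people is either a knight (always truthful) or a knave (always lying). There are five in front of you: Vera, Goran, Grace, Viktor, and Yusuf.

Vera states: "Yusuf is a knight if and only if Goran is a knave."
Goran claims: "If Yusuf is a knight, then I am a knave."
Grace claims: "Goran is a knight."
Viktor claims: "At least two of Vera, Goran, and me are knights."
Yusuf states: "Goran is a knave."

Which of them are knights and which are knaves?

Consider Vera. Suppose Vera is a knave.
Then no assignment of the remaining roles makes every statement match its speaker's type — contradiction.
So Vera is a knight.
Consider Goran. Suppose Goran is a knave.
Then Goran's own statement would have to be false, but it can't be — contradiction.
So Goran is a knight.
With that fixed, Grace's statement is true, so Grace is a knight.
With that fixed, Viktor's statement is true, so Viktor is a knight.
With that fixed, Yusuf's statement is false, so Yusuf is a knave.

Vera: knight, Goran: knight, Grace: knight, Viktor: knight, Yusuf: knave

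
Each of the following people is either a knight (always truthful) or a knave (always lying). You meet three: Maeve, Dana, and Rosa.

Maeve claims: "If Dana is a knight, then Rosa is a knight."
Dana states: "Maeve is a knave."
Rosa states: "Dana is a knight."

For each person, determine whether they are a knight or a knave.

Consider Maeve. Suppose Maeve is a knave.
Then no assignment of the remaining roles makes every statement match its speaker's type — contradiction.
So Maeve is a knight.
With that fixed, Dana's statement is false, so Dana is a knave.
With that fixed, Rosa's statement is false, so Rosa is a knave.

Maeve: knight, Dana: knave, Rosa: knave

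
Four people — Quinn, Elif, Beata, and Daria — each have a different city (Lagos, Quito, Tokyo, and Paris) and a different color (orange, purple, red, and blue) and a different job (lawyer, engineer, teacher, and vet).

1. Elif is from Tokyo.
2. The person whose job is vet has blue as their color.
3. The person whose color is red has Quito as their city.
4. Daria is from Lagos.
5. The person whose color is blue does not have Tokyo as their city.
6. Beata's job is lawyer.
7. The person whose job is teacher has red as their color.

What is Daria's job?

With clues 1–6, lawyer is impossible for Daria's job.
With clues 1–7, engineer and teacher are impossible for Daria's job.
That leaves vet.

vet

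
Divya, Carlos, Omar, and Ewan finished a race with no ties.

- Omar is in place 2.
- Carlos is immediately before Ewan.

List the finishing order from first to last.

Divya, Omar, Carlos, Ewan

From clue 1: Omar → place 2.
From clues 1–2: Divya → place 1, Carlos → place 3, Ewan → place 4.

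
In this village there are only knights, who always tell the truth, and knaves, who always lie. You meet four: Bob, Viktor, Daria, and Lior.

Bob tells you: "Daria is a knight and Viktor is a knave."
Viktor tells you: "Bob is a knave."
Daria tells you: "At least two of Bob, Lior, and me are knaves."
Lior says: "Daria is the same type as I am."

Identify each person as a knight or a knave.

Consider Bob. Suppose Bob is a knight.
Then no assignment of the remaining roles makes every statement match its speaker's type — contradiction.
So Bob is a knave.
With that fixed, Viktor's statement is true, so Viktor is a knight.
Consider Daria. Suppose Daria is a knave.
Then Daria's own statement would have to be false, but it can't be — contradiction.
So Daria is a knight.
Consider Lior. Suppose Lior is a knight.
Then Daria's statement comes out false, contradicting Daria being a knight.
So Lior is a knave.

Bob: knave, Viktor: knight, Daria: knight, Lior: knave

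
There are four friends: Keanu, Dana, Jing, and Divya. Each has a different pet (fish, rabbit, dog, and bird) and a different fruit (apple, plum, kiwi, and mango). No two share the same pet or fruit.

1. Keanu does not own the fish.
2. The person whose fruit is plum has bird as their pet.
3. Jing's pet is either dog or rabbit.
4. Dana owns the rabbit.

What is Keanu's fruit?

plum

With clues 1–4, apple, kiwi, and mango are impossible for Keanu's fruit.
That leaves plum.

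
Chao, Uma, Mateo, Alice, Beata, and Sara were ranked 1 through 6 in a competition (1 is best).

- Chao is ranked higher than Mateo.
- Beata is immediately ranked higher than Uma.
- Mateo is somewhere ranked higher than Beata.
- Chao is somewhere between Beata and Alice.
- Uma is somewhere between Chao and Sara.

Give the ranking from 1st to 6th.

Alice, Chao, Mateo, Beata, Uma, Sara

From clue 1: Chao is in {1,2,3,4,5}.
From clues 1–3: Chao is in {1,2,3}.
From clues 1–4: Chao is in {2,3}.
From clues 1–5: Alice → rank 1, Chao → rank 2, Mateo → rank 3, Beata → rank 4, Uma → rank 5, Sara → rank 6.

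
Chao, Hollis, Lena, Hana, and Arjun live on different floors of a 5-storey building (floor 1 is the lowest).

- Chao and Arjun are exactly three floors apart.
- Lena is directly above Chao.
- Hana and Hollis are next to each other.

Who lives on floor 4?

With clues 1–2, Lena is ruled out for floor 4.
With clues 1–3, Arjun, Hana, and Hollis are ruled out for floor 4.
So floor 4 is Chao.

Chao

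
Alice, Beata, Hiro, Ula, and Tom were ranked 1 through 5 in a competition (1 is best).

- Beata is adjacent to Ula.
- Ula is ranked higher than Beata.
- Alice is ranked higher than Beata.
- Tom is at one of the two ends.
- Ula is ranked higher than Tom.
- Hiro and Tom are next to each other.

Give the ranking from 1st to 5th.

From clues 1–2: Beata is in {2,3,4,5}.
From clues 1–3: Alice is in {1,2,3}.
From clues 1–4: Tom is in {1,5}.
From clues 1–5: Tom → rank 5.
From clues 1–6: Alice → rank 1, Ula → rank 2, Beata → rank 3, Hiro → rank 4.

Alice, Ula, Beata, Hiro, Tom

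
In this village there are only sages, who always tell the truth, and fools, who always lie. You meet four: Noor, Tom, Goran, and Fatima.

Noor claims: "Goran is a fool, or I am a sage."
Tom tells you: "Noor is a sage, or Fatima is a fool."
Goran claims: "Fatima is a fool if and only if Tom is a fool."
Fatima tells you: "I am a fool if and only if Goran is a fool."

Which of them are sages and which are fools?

Noor: sage, Tom: sage, Goran: sage, Fatima: sage

Consider Noor. Suppose Noor is a fool.
Then no assignment of the remaining roles makes every statement match its speaker's type — contradiction.
So Noor is a sage.
With that fixed, Tom's statement is true, so Tom is a sage.
Consider Goran. Suppose Goran is a fool.
Then whichever role Fatima has, Fatima's statement has the wrong truth value — contradiction.
So Goran is a sage.
Consider Fatima. Suppose Fatima is a fool.
Then Goran's statement comes out false, contradicting Goran being a sage.
So Fatima is a sage.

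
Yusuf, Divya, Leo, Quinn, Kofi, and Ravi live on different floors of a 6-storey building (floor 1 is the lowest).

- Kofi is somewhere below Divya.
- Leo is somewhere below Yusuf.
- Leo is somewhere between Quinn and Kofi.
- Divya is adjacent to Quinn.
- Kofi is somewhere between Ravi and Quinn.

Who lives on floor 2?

Kofi

With clues 1–3, Yusuf is ruled out for floor 2.
With clues 1–4, Divya and Quinn are ruled out for floor 2.
With clues 1–5, Leo and Ravi are ruled out for floor 2.
So floor 2 is Kofi.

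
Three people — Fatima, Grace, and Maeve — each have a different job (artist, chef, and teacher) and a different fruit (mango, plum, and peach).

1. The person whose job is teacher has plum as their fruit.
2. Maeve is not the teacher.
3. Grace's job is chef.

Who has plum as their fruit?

With clues 1–2, Maeve is impossible for the one with fruit plum.
With clues 1–3, Grace is impossible for the one with fruit plum.
That leaves Fatima.

Fatima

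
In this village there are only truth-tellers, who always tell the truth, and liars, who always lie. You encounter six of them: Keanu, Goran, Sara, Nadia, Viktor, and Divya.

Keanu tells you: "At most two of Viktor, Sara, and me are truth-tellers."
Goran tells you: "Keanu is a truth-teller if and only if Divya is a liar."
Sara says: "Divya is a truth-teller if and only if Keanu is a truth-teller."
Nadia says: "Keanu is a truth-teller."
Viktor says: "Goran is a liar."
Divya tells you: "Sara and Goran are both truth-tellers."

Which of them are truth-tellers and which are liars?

Consider Keanu. Suppose Keanu is a liar.
Then Keanu's own statement would have to be false, but it can't be — contradiction.
So Keanu is a truth-teller.
With that fixed, Nadia's statement is true, so Nadia is a truth-teller.
Consider Goran. Suppose Goran is a liar.
Then no assignment of the remaining roles makes every statement match its speaker's type — contradiction.
So Goran is a truth-teller.
With that fixed, Viktor's statement is false, so Viktor is a liar.
Consider Sara. Suppose Sara is a truth-teller.
Then no assignment of the remaining roles makes every statement match its speaker's type — contradiction.
So Sara is a liar.
With that fixed, Divya's statement is false, so Divya is a liar.

Keanu: truth-teller, Goran: truth-teller, Sara: liar, Nadia: truth-teller, Viktor: liar, Divya: liar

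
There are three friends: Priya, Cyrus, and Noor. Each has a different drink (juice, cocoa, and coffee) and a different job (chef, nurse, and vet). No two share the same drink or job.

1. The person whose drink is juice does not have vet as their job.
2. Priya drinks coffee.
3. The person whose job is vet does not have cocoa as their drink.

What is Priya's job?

vet

With clues 1–3, chef and nurse are impossible for Priya's job.
That leaves vet.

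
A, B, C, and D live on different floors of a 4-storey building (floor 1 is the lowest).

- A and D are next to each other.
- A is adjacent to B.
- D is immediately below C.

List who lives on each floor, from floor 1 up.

From clues 1–2: A is in {2,3}.
From clues 1–3: B → floor 1, A → floor 2, D → floor 3, C → floor 4.

B, A, D, C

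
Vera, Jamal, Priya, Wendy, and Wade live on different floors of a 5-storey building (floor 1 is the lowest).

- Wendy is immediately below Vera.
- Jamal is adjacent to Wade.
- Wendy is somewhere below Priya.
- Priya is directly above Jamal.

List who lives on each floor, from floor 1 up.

From clue 1: Vera is in {2,3,4,5}.
From clues 1–2: Priya is in {1,3,5}.
From clues 1–3: Vera is in {2,4}.
From clues 1–4: Wendy → floor 1, Vera → floor 2, Wade → floor 3, Jamal → floor 4, Priya → floor 5.

Wendy, Vera, Wade, Jamal, Priya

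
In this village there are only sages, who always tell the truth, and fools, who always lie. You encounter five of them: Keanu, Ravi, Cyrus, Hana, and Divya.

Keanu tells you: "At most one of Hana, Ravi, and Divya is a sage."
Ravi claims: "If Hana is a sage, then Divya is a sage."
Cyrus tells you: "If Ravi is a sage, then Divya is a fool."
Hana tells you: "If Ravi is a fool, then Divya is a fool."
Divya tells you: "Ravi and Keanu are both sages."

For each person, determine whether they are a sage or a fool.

Keanu: sage, Ravi: fool, Cyrus: sage, Hana: sage, Divya: fool

Consider Keanu. Suppose Keanu is a fool.
Then no assignment of the remaining roles makes every statement match its speaker's type — contradiction.
So Keanu is a sage.
Consider Ravi. Suppose Ravi is a sage.
Then no assignment of the remaining roles makes every statement match its speaker's type — contradiction.
So Ravi is a fool.
With that fixed, Cyrus's statement is true, so Cyrus is a sage.
With that fixed, Divya's statement is false, so Divya is a fool.
With that fixed, Hana's statement is true, so Hana is a sage.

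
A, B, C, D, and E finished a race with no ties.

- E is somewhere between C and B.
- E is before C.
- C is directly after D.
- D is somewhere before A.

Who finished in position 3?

With clues 1–3, B and C are ruled out for place 3.
With clues 1–4, A and E are ruled out for place 3.
So place 3 is D.

D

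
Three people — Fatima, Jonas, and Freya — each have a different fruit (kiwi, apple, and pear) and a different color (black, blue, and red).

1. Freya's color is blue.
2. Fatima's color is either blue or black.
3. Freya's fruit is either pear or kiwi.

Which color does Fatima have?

Clue 1 rules out blue for Fatima's color.
With clues 1–2, red is impossible for Fatima's color.
That leaves black.

black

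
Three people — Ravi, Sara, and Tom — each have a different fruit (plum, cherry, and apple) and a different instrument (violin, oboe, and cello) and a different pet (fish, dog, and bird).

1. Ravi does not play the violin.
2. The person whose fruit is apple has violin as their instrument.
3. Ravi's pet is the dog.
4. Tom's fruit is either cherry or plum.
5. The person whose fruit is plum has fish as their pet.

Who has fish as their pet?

With clues 1–3, Ravi is impossible for the one with pet fish.
With clues 1–5, Sara is impossible for the one with pet fish.
That leaves Tom.

Tom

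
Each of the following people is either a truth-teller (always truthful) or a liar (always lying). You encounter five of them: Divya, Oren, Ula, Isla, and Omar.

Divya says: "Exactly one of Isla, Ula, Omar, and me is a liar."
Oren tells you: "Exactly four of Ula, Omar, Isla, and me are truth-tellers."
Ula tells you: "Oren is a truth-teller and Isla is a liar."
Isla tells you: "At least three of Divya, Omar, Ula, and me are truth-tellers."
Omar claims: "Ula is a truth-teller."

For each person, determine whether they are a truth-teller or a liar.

Divya: liar, Oren: liar, Ula: liar, Isla: liar, Omar: liar

Consider Divya. Suppose Divya is a truth-teller.
Then no assignment of the remaining roles makes every statement match its speaker's type — contradiction.
So Divya is a liar.
Consider Oren. Suppose Oren is a truth-teller.
Then no assignment of the remaining roles makes every statement match its speaker's type — contradiction.
So Oren is a liar.
With that fixed, Ula's statement is false, so Ula is a liar.
With that fixed, Isla's statement is false, so Isla is a liar.
With that fixed, Omar's statement is false, so Omar is a liar.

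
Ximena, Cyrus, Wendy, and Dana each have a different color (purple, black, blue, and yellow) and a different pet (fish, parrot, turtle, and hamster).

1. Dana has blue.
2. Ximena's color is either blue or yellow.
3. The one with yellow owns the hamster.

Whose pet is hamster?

Ximena

With clues 1–3, Cyrus, Dana, and Wendy are impossible for the one with pet hamster.
That leaves Ximena.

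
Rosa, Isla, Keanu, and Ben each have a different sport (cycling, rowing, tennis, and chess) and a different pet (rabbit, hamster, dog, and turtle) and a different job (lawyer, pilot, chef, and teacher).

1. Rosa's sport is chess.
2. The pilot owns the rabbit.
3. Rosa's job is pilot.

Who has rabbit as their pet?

Rosa

With clues 1–3, Ben, Isla, and Keanu are impossible for the one with pet rabbit.
That leaves Rosa.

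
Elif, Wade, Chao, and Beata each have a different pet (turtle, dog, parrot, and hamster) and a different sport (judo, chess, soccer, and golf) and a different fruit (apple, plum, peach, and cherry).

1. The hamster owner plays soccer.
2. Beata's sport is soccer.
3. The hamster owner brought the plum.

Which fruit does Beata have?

plum

With clues 1–3, apple, cherry, and peach are impossible for Beata's fruit.
That leaves plum.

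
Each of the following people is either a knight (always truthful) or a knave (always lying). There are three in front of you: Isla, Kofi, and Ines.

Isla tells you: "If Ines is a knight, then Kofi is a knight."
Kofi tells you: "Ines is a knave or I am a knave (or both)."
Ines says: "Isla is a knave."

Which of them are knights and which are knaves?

Consider Isla. Suppose Isla is a knave.
Then no assignment of the remaining roles makes every statement match its speaker's type — contradiction.
So Isla is a knight.
With that fixed, Ines's statement is false, so Ines is a knave.
With that fixed, Kofi's statement is true, so Kofi is a knight.

Isla: knight, Kofi: knight, Ines: knave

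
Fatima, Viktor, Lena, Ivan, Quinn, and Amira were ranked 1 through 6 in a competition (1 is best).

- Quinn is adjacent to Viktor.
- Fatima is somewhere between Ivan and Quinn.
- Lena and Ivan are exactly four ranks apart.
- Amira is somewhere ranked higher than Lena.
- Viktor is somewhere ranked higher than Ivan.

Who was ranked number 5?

Fatima

With clues 1–3, Amira is ruled out for rank 5.
With clues 1–4, Ivan and Lena are ruled out for rank 5.
With clues 1–5, Quinn and Viktor are ruled out for rank 5.
So rank 5 is Fatima.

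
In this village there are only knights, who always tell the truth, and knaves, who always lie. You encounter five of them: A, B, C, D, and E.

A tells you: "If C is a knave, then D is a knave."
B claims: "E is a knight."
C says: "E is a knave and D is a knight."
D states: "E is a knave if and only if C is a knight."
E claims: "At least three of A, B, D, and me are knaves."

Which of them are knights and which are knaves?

Consider A. Suppose A is a knave.
Then no assignment of the remaining roles makes every statement match its speaker's type — contradiction.
So A is a knight.
Consider B. Suppose B is a knight.
Then no assignment of the remaining roles makes every statement match its speaker's type — contradiction.
So B is a knave.
Consider C. Suppose C is a knave.
Then no assignment of the remaining roles makes every statement match its speaker's type — contradiction.
So C is a knight.
Consider D. Suppose D is a knave.
Then C's statement comes out false, contradicting C being a knight.
So D is a knight.
With that fixed, E's statement is false, so E is a knave.

A: knight, B: knave, C: knight, D: knight, E: knave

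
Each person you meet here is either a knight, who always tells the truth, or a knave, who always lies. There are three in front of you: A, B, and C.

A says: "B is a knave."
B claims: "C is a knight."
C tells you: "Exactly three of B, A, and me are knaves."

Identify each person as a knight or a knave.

A: knight, B: knave, C: knave

Consider A. Suppose A is a knave.
Then no assignment of the remaining roles makes every statement match its speaker's type — contradiction.
So A is a knight.
With that fixed, C's statement is false, so C is a knave.
With that fixed, B's statement is false, so B is a knave.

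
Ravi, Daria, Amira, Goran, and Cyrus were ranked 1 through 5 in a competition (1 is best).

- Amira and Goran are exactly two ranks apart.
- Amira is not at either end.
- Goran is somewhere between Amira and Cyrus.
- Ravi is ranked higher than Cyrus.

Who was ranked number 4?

With clues 1–3, Cyrus, Daria, and Ravi are ruled out for rank 4.
With clues 1–4, Amira is ruled out for rank 4.
So rank 4 is Goran.

Goran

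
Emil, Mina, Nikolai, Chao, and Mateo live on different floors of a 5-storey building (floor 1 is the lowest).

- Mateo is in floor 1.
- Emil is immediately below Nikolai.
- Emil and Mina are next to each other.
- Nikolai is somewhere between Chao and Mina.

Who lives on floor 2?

With clue 1, Mateo is ruled out for floor 2.
With clues 1–2, Nikolai is ruled out for floor 2.
With clues 1–3, Emil is ruled out for floor 2.
With clues 1–4, Chao is ruled out for floor 2.
So floor 2 is Mina.

Mina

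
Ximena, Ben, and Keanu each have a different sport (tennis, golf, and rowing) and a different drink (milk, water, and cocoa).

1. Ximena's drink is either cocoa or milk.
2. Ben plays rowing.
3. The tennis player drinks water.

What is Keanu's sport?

With clues 1–2, rowing is impossible for Keanu's sport.
With clues 1–3, golf is impossible for Keanu's sport.
That leaves tennis.

tennis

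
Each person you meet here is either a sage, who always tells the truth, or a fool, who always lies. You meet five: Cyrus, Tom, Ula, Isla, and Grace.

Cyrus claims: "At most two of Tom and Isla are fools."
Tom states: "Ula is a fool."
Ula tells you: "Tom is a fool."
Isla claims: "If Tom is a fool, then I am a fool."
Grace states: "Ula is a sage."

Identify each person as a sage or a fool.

Cyrus: sage, Tom: sage, Ula: fool, Isla: sage, Grace: fool

Regardless of anyone's role, Cyrus's statement is true, so Cyrus is a sage.
Consider Tom. Suppose Tom is a fool.
Then whichever role Isla has, Isla's statement has the wrong truth value — contradiction.
So Tom is a sage.
With that fixed, Ula's statement is false, so Ula is a fool.
With that fixed, Isla's statement is true, so Isla is a sage.
With that fixed, Grace's statement is false, so Grace is a fool.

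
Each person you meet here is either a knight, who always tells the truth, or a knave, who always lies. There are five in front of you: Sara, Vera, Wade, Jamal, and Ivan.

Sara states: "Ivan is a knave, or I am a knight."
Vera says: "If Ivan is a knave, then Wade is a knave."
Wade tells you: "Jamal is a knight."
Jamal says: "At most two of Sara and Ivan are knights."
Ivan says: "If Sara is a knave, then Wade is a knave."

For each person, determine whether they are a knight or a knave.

Regardless of anyone's role, Jamal's statement is true, so Jamal is a knight.
With that fixed, Wade's statement is true, so Wade is a knight.
Consider Sara. Suppose Sara is a knave.
Then no assignment of the remaining roles makes every statement match its speaker's type — contradiction.
So Sara is a knight.
With that fixed, Ivan's statement is true, so Ivan is a knight.
With that fixed, Vera's statement is true, so Vera is a knight.

Sara: knight, Vera: knight, Wade: knight, Jamal: knight, Ivan: knight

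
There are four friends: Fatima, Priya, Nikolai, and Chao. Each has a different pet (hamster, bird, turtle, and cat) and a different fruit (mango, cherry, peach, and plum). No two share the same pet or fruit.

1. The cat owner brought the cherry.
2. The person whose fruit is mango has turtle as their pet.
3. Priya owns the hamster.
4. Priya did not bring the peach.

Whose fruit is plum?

With clues 1–4, Chao, Fatima, and Nikolai are impossible for the one with fruit plum.
That leaves Priya.

Priya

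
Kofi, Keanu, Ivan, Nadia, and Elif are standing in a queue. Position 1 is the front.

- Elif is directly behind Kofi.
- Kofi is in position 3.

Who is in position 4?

With clues 1–2, Ivan, Keanu, Kofi, and Nadia are ruled out for position 4.
So position 4 is Elif.

Elif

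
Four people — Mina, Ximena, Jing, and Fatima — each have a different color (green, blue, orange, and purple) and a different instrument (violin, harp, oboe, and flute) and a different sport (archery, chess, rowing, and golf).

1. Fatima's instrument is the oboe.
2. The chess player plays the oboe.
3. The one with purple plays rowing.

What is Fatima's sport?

With clues 1–2, archery, golf, and rowing are impossible for Fatima's sport.
That leaves chess.

chess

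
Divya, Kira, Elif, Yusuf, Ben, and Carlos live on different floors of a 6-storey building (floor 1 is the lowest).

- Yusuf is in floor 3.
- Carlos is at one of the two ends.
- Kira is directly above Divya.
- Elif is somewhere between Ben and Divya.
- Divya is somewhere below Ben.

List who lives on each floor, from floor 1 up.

Divya, Kira, Yusuf, Elif, Ben, Carlos

From clue 1: Yusuf → floor 3.
From clues 1–2: Carlos is in {1,6}.
From clues 1–4: Elif is in {2,4}.
From clues 1–5: Divya → floor 1, Kira → floor 2, Elif → floor 4, Ben → floor 5, Carlos → floor 6.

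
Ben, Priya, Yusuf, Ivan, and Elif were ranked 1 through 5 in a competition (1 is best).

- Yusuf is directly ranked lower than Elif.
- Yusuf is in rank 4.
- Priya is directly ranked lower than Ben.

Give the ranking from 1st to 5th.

Ben, Priya, Elif, Yusuf, Ivan

From clue 1: Yusuf is in {2,3,4,5}.
From clues 1–2: Elif → rank 3, Yusuf → rank 4.
From clues 1–3: Ben → rank 1, Priya → rank 2, Ivan → rank 5.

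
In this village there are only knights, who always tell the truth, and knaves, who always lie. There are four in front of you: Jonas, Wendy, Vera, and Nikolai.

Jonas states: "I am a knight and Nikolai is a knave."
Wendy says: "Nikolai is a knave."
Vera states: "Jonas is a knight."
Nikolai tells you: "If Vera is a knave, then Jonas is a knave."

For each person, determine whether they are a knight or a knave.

Consider Jonas. Suppose Jonas is a knight.
Then no assignment of the remaining roles makes every statement match its speaker's type — contradiction.
So Jonas is a knave.
With that fixed, Vera's statement is false, so Vera is a knave.
With that fixed, Nikolai's statement is true, so Nikolai is a knight.
With that fixed, Wendy's statement is false, so Wendy is a knave.

Jonas: knave, Wendy: knave, Vera: knave, Nikolai: knight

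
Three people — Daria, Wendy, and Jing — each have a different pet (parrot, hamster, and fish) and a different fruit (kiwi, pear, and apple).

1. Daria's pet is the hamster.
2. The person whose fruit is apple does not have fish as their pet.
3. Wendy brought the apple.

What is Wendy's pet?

Clue 1 rules out hamster for Wendy's pet.
With clues 1–3, fish is impossible for Wendy's pet.
That leaves parrot.

parrot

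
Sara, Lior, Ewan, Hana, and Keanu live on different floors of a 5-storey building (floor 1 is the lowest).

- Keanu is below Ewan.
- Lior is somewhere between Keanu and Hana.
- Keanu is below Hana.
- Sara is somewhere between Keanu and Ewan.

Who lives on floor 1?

Keanu

With clue 1, Ewan is ruled out for floor 1.
With clues 1–2, Lior is ruled out for floor 1.
With clues 1–3, Hana is ruled out for floor 1.
With clues 1–4, Sara is ruled out for floor 1.
So floor 1 is Keanu.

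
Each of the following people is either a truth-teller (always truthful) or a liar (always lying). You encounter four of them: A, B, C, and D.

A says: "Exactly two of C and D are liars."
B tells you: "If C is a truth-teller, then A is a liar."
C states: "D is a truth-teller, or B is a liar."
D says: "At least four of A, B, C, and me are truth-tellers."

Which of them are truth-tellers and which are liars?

A: truth-teller, B: truth-teller, C: liar, D: liar

Consider A. Suppose A is a liar.
Then no assignment of the remaining roles makes every statement match its speaker's type — contradiction.
So A is a truth-teller.
Consider B. Suppose B is a liar.
Then no assignment of the remaining roles makes every statement match its speaker's type — contradiction.
So B is a truth-teller.
Consider C. Suppose C is a truth-teller.
Then A's statement comes out false, contradicting A being a truth-teller.
So C is a liar.
With that fixed, D's statement is false, so D is a liar.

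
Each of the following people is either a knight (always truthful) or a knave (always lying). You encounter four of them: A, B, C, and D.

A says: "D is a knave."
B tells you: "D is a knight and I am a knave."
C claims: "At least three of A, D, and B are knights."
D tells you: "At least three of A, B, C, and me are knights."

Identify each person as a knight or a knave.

A: knight, B: knave, C: knave, D: knave

Consider A. Suppose A is a knave.
Then no assignment of the remaining roles makes every statement match its speaker's type — contradiction.
So A is a knight.
Consider B. Suppose B is a knight.
Then B's own statement would have to be true, but it can't be — contradiction.
So B is a knave.
With that fixed, C's statement is false, so C is a knave.
With that fixed, D's statement is false, so D is a knave.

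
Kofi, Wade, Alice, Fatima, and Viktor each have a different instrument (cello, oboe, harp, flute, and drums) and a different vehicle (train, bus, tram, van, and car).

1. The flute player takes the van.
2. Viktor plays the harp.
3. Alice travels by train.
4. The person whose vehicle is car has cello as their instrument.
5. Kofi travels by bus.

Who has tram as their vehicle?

With clues 1–3, Alice is impossible for the one with vehicle tram.
With clues 1–5, Fatima, Kofi, and Wade are impossible for the one with vehicle tram.
That leaves Viktor.

Viktor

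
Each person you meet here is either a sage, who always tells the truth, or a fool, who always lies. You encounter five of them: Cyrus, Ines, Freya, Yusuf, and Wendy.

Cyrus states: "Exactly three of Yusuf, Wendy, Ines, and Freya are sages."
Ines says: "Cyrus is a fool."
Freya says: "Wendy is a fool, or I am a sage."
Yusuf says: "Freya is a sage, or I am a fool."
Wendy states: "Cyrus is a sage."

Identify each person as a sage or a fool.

Cyrus: sage, Ines: fool, Freya: sage, Yusuf: sage, Wendy: sage

Consider Cyrus. Suppose Cyrus is a fool.
Then no assignment of the remaining roles makes every statement match its speaker's type — contradiction.
So Cyrus is a sage.
With that fixed, Ines's statement is false, so Ines is a fool.
With that fixed, Wendy's statement is true, so Wendy is a sage.
Consider Freya. Suppose Freya is a fool.
Then Cyrus's statement comes out false, contradicting Cyrus being a sage.
So Freya is a sage.
With that fixed, Yusuf's statement is true, so Yusuf is a sage.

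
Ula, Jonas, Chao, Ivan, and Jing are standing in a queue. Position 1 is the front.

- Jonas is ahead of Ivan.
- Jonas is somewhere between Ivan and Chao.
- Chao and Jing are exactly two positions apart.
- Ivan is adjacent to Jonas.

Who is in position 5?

With clue 1, Jonas is ruled out for position 5.
With clues 1–2, Chao is ruled out for position 5.
With clues 1–3, Jing is ruled out for position 5.
With clues 1–4, Ula is ruled out for position 5.
So position 5 is Ivan.

Ivan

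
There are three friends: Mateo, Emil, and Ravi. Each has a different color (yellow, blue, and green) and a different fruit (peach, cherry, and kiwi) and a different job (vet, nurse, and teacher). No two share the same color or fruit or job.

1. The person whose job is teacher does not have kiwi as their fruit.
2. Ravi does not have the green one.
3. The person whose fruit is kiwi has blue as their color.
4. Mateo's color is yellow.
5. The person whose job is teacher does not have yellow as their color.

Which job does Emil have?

teacher

With clues 1–5, nurse and vet are impossible for Emil's job.
That leaves teacher.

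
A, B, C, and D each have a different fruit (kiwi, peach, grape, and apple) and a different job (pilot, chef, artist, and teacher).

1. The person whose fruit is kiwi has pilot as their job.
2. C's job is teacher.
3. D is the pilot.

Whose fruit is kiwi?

With clues 1–2, C is impossible for the one with fruit kiwi.
With clues 1–3, A and B are impossible for the one with fruit kiwi.
That leaves D.

D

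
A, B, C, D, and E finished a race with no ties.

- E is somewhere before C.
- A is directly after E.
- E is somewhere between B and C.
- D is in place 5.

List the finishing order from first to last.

From clue 1: C is in {2,3,4,5}.
From clues 1–2: A is in {2,3,4}.
From clues 1–3: A is in {3,4}.
From clues 1–4: B → place 1, E → place 2, A → place 3, C → place 4, D → place 5.

B, E, A, C, D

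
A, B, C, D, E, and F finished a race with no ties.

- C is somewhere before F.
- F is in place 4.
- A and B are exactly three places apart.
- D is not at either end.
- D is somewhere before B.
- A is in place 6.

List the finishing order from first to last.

From clue 1: C is in {1,2,3,4,5}.
From clues 1–2: F → place 4.
From clues 1–3: C is in {1,2,3}.
From clues 1–4: C is in {1,2}.
From clues 1–6: C → place 1, D → place 2, B → place 3, E → place 5, A → place 6.

C, D, B, F, E, A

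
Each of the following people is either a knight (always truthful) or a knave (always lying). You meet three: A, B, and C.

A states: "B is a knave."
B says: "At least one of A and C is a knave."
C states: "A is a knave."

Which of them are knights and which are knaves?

A: knave, B: knight, C: knight

Consider A. Suppose A is a knight.
Then no assignment of the remaining roles makes every statement match its speaker's type — contradiction.
So A is a knave.
With that fixed, B's statement is true, so B is a knight.
With that fixed, C's statement is true, so C is a knight.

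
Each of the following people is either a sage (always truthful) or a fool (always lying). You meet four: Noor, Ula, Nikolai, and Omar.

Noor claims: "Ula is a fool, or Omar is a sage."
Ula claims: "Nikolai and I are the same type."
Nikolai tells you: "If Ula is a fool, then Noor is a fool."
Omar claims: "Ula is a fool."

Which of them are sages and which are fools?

Consider Noor. Suppose Noor is a sage.
Then no assignment of the remaining roles makes every statement match its speaker's type — contradiction.
So Noor is a fool.
With that fixed, Nikolai's statement is true, so Nikolai is a sage.
Consider Ula. Suppose Ula is a fool.
Then Noor's statement comes out true, contradicting Noor being a fool.
So Ula is a sage.
With that fixed, Omar's statement is false, so Omar is a fool.

Noor: fool, Ula: sage, Nikolai: sage, Omar: fool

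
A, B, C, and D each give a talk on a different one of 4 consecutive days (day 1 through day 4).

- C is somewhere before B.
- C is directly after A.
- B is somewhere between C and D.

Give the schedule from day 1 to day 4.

From clue 1: B is in {2,3,4}.
From clues 1–2: A is in {1,2}.
From clues 1–3: A → day 1, C → day 2, B → day 3, D → day 4.

A, C, B, D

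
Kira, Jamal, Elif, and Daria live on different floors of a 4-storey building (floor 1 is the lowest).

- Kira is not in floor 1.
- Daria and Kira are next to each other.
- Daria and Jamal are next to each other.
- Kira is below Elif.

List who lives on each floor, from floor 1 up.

Jamal, Daria, Kira, Elif

From clue 1: Kira is in {2,3,4}.
From clues 1–3: Elif is in {1,4}.
From clues 1–4: Jamal → floor 1, Daria → floor 2, Kira → floor 3, Elif → floor 4.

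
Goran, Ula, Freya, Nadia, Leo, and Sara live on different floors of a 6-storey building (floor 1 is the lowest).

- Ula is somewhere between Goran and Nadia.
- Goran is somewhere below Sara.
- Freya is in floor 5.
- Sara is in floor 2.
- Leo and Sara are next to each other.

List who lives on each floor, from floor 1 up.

Goran, Sara, Leo, Ula, Freya, Nadia

From clue 1: Ula is in {2,3,4,5}.
From clues 1–3: Freya → floor 5.
From clues 1–4: Goran → floor 1, Sara → floor 2.
From clues 1–5: Leo → floor 3, Ula → floor 4, Nadia → floor 6.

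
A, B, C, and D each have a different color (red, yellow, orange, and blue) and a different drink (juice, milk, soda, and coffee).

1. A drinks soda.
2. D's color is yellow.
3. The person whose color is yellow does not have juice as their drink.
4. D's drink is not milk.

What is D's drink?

coffee

Clue 1 rules out soda for D's drink.
With clues 1–3, juice is impossible for D's drink.
With clues 1–4, milk is impossible for D's drink.
That leaves coffee.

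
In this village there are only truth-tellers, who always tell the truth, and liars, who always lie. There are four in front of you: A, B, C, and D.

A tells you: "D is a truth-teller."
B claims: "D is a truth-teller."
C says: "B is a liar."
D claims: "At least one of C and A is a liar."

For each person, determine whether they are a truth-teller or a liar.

A: truth-teller, B: truth-teller, C: liar, D: truth-teller

Consider A. Suppose A is a liar.
Then no assignment of the remaining roles makes every statement match its speaker's type — contradiction.
So A is a truth-teller.
Consider B. Suppose B is a liar.
Then no assignment of the remaining roles makes every statement match its speaker's type — contradiction.
So B is a truth-teller.
With that fixed, C's statement is false, so C is a liar.
With that fixed, D's statement is true, so D is a truth-teller.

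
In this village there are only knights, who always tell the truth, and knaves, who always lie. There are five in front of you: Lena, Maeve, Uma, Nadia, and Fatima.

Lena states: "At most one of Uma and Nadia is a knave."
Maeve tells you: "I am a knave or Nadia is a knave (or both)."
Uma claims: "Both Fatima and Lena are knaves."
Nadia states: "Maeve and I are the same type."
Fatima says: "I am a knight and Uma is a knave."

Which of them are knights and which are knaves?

Consider Lena. Suppose Lena is a knight.
Then no assignment of the remaining roles makes every statement match its speaker's type — contradiction.
So Lena is a knave.
Consider Maeve. Suppose Maeve is a knave.
Then Maeve's own statement would have to be false, but it can't be — contradiction.
So Maeve is a knight.
Consider Uma. Suppose Uma is a knight.
Then Lena's statement comes out true, contradicting Lena being a knave.
So Uma is a knave.
Consider Nadia. Suppose Nadia is a knight.
Then Lena's statement comes out true, contradicting Lena being a knave.
So Nadia is a knave.
Consider Fatima. Suppose Fatima is a knave.
Then Uma's statement comes out true, contradicting Uma being a knave.
So Fatima is a knight.

Lena: knave, Maeve: knight, Uma: knave, Nadia: knave, Fatima: knight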